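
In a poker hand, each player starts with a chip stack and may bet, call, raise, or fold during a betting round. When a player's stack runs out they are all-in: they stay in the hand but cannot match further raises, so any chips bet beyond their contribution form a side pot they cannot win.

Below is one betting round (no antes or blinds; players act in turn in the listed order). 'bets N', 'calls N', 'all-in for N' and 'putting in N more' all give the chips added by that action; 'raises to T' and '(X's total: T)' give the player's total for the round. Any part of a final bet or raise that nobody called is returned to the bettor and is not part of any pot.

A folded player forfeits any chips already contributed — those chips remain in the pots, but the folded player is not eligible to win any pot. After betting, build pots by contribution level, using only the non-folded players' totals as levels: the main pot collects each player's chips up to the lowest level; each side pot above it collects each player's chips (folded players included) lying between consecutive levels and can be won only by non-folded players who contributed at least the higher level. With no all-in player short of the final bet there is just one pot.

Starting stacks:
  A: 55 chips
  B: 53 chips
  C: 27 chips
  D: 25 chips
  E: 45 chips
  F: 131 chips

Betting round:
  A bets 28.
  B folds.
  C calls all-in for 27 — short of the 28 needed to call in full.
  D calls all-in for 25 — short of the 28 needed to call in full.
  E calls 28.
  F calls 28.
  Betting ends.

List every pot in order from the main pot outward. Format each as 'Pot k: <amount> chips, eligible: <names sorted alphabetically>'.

Pot 1: 125 chips, eligible: A, C, D, E, F
Pot 2: 8 chips, eligible: A, C, E, F
Pot 3: 3 chips, eligible: A, E, F

Derivation:
Contributions: A=28, C=27, D=25, E=28, F=28
Folded: B
Pot levels (distinct totals of non-folded players): 25, 27, 28
Layer 1-25: 25 each from A, C, D, E, F = 25*5 = 125 chips; eligible A, C, D, E, F
Layer 26-27: 2 each from A, C, E, F = 2*4 = 8 chips; eligible A, C, E, F
Layer 28-28: 1 each from A, E, F = 1*3 = 3 chips; eligible A, E, F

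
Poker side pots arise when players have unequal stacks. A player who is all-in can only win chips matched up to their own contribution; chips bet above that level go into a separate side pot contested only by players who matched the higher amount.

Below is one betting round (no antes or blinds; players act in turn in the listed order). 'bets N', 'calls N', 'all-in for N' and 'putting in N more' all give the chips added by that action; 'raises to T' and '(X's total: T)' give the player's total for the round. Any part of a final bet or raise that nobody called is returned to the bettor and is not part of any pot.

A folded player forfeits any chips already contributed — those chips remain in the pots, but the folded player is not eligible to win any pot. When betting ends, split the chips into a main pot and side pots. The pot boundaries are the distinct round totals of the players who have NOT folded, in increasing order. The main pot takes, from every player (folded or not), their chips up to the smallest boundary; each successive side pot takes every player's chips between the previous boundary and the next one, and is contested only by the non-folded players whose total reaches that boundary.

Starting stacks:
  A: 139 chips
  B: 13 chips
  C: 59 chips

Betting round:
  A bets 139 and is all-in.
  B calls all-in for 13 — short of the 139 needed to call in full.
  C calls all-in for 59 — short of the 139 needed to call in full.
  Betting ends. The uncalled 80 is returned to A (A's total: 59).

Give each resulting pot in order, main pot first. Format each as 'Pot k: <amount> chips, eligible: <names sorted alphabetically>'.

Contributions (after 80 returned to A): A=59, B=13, C=59
Pot levels (distinct totals of non-folded players): 13, 59
Layer 1-13: 13 each from A, B, C = 13*3 = 39 chips; eligible A, B, C
Layer 14-59: 46 each from A, C = 46*2 = 92 chips; eligible A, C

Pot 1: 39 chips, eligible: A, B, C
Pot 2: 92 chips, eligible: A, C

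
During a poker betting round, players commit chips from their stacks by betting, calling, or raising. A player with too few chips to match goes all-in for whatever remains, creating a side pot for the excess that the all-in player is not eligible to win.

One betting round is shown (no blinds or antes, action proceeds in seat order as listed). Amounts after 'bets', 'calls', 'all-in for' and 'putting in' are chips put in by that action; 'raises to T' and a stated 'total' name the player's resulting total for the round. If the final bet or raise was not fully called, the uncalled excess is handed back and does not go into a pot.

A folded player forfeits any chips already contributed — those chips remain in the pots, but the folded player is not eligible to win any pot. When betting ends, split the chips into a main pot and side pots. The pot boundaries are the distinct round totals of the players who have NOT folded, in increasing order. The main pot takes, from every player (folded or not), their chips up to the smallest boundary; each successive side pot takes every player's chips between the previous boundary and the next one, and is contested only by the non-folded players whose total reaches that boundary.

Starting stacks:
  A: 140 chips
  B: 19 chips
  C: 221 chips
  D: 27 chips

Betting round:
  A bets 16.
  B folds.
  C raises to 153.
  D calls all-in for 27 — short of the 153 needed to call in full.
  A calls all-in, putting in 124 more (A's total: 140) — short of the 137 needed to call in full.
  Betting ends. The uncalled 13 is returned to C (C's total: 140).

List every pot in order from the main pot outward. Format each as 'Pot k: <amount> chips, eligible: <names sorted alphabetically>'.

Pot 1: 81 chips, eligible: A, C, D
Pot 2: 226 chips, eligible: A, C

Derivation:
Contributions (after 13 returned to C): A=140, C=140, D=27
Folded: B
Pot levels (distinct totals of non-folded players): 27, 140
Layer 1-27: 27 each from A, C, D = 27*3 = 81 chips; eligible A, C, D
Layer 28-140: 113 each from A, C = 113*2 = 226 chips; eligible A, C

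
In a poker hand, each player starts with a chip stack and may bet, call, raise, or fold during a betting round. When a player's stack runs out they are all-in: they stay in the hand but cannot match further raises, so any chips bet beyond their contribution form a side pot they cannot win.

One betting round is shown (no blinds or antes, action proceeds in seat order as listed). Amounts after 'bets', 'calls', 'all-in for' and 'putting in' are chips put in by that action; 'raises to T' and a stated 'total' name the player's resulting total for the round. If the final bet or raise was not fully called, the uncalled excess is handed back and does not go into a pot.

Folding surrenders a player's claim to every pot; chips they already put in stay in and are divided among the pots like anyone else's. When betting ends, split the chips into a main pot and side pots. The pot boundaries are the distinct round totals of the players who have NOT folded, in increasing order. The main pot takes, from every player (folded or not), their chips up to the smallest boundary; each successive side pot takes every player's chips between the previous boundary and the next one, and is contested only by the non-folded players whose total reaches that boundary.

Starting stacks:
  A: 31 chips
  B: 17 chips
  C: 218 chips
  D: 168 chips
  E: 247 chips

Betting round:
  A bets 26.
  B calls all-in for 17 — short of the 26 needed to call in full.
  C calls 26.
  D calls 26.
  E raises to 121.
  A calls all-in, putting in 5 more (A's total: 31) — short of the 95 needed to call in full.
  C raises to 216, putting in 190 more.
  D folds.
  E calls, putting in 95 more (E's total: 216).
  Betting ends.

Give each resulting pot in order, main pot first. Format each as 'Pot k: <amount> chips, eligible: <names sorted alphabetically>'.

Contributions: A=31, B=17, C=216, D=26, E=216
Folded: D
Pot levels (distinct totals of non-folded players): 17, 31, 216
Layer 1-17: 17 each from A, B, C, D, E = 17*5 = 85 chips; eligible A, B, C, E
Layer 18-31: A 14 + C 14 + D 9 + E 14 = 51 chips; eligible A, C, E
Layer 32-216: 185 each from C, E = 185*2 = 370 chips; eligible C, E

Pot 1: 85 chips, eligible: A, B, C, E
Pot 2: 51 chips, eligible: A, C, E
Pot 3: 370 chips, eligible: C, E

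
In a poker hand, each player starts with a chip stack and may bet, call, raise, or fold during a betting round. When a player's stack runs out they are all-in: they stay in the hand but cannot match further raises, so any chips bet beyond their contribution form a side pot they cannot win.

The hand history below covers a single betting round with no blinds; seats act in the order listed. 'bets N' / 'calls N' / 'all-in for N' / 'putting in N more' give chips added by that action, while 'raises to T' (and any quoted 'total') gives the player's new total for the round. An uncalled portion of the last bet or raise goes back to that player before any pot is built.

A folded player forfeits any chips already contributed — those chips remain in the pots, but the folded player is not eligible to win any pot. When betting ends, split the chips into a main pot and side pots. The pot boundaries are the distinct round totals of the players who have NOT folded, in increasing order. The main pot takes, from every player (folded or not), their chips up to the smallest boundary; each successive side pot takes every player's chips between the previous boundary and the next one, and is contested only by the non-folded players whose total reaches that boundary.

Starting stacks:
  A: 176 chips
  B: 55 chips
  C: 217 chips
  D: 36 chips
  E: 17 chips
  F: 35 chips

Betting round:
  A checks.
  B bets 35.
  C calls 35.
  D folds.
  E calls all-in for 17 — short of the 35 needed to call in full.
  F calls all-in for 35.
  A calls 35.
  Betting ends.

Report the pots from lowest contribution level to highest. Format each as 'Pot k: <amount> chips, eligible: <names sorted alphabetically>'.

Contributions: A=35, B=35, C=35, E=17, F=35
Folded: D
Pot levels (distinct totals of non-folded players): 17, 35
Layer 1-17: 17 each from A, B, C, E, F = 17*5 = 85 chips; eligible A, B, C, E, F
Layer 18-35: 18 each from A, B, C, F = 18*4 = 72 chips; eligible A, B, C, F

Pot 1: 85 chips, eligible: A, B, C, E, F
Pot 2: 72 chips, eligible: A, B, C, F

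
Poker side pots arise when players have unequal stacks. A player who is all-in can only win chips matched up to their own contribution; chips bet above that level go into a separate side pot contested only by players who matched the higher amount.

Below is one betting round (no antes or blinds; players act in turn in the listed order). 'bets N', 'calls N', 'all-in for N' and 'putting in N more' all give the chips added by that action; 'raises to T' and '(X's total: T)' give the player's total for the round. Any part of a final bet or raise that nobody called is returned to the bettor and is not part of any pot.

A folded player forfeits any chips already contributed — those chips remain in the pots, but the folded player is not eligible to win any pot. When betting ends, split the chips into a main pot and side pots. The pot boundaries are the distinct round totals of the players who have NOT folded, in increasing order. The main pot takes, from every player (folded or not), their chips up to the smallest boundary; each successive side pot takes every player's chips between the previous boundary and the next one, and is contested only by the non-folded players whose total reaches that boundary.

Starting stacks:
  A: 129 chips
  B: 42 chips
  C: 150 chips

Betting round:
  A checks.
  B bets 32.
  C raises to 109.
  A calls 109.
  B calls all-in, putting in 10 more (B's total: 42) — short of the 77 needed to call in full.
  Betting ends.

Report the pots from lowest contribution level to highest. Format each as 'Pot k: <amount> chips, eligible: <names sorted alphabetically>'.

Pot 1: 126 chips, eligible: A, B, C
Pot 2: 134 chips, eligible: A, C

Derivation:
Contributions: A=109, B=42, C=109
Pot levels (distinct totals of non-folded players): 42, 109
Layer 1-42: 42 each from A, B, C = 42*3 = 126 chips; eligible A, B, C
Layer 43-109: 67 each from A, C = 67*2 = 134 chips; eligible A, C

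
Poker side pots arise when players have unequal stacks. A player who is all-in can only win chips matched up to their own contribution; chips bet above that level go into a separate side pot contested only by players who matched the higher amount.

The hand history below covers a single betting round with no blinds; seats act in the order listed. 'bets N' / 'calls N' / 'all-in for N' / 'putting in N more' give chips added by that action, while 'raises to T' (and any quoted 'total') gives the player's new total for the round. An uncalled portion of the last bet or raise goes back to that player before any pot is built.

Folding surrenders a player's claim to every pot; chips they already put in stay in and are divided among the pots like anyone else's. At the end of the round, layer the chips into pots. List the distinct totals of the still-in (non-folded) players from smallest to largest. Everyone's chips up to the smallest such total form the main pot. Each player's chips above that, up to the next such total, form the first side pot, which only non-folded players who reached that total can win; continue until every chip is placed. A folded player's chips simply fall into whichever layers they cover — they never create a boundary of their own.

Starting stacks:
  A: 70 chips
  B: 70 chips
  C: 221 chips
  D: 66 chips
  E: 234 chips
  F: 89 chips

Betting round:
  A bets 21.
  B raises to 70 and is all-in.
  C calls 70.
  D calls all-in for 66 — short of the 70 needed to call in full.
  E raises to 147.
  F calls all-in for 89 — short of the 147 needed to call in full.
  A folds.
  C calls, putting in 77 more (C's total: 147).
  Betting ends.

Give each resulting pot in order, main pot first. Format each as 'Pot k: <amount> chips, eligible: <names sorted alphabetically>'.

Pot 1: 351 chips, eligible: B, C, D, E, F
Pot 2: 16 chips, eligible: B, C, E, F
Pot 3: 57 chips, eligible: C, E, F
Pot 4: 116 chips, eligible: C, E

Derivation:
Contributions: A=21, B=70, C=147, D=66, E=147, F=89
Folded: A
Pot levels (distinct totals of non-folded players): 66, 70, 89, 147
Layer 1-66: A 21 + B 66 + C 66 + D 66 + E 66 + F 66 = 351 chips; eligible B, C, D, E, F
Layer 67-70: 4 each from B, C, E, F = 4*4 = 16 chips; eligible B, C, E, F
Layer 71-89: 19 each from C, E, F = 19*3 = 57 chips; eligible C, E, F
Layer 90-147: 58 each from C, E = 58*2 = 116 chips; eligible C, E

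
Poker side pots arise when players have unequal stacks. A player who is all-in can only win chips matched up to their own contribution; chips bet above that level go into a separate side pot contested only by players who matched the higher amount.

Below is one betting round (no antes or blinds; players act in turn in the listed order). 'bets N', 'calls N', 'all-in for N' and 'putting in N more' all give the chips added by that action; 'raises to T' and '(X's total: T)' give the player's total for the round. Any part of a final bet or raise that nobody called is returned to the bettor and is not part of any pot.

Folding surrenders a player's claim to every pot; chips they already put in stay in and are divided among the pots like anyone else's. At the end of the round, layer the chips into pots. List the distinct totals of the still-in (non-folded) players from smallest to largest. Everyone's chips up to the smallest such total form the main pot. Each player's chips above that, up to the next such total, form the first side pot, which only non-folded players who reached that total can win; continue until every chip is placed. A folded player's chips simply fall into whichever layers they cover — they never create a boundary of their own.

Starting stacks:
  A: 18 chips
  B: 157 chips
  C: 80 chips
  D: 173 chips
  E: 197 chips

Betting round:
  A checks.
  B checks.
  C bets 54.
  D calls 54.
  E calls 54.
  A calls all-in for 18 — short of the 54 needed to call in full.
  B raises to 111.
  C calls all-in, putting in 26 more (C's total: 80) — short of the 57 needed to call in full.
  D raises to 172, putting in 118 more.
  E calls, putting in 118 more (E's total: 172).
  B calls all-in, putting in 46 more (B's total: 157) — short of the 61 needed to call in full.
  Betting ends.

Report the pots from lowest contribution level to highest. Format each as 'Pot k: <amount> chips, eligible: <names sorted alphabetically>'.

Pot 1: 90 chips, eligible: A, B, C, D, E
Pot 2: 248 chips, eligible: B, C, D, E
Pot 3: 231 chips, eligible: B, D, E
Pot 4: 30 chips, eligible: D, E

Derivation:
Contributions: A=18, B=157, C=80, D=172, E=172
Pot levels (distinct totals of non-folded players): 18, 80, 157, 172
Layer 1-18: 18 each from A, B, C, D, E = 18*5 = 90 chips; eligible A, B, C, D, E
Layer 19-80: 62 each from B, C, D, E = 62*4 = 248 chips; eligible B, C, D, E
Layer 81-157: 77 each from B, D, E = 77*3 = 231 chips; eligible B, D, E
Layer 158-172: 15 each from D, E = 15*2 = 30 chips; eligible D, E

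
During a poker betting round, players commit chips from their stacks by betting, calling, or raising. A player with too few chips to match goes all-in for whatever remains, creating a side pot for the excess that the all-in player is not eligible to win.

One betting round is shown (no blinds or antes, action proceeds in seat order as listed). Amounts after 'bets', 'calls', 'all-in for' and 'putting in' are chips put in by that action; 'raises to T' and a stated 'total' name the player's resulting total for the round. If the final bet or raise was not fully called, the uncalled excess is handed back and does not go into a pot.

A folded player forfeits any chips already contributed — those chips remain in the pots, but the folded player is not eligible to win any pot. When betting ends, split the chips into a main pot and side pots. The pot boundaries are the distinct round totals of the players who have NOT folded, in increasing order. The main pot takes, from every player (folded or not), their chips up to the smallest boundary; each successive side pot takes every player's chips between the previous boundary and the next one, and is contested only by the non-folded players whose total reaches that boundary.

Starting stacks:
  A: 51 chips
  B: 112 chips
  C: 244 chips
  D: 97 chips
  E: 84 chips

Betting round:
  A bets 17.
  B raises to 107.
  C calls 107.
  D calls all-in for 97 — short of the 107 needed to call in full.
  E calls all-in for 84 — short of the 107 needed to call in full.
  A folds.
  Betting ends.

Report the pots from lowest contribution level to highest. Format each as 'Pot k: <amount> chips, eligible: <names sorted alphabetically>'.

Pot 1: 353 chips, eligible: B, C, D, E
Pot 2: 39 chips, eligible: B, C, D
Pot 3: 20 chips, eligible: B, C

Derivation:
Contributions: A=17, B=107, C=107, D=97, E=84
Folded: A
Pot levels (distinct totals of non-folded players): 84, 97, 107
Layer 1-84: A 17 + B 84 + C 84 + D 84 + E 84 = 353 chips; eligible B, C, D, E
Layer 85-97: 13 each from B, C, D = 13*3 = 39 chips; eligible B, C, D
Layer 98-107: 10 each from B, C = 10*2 = 20 chips; eligible B, C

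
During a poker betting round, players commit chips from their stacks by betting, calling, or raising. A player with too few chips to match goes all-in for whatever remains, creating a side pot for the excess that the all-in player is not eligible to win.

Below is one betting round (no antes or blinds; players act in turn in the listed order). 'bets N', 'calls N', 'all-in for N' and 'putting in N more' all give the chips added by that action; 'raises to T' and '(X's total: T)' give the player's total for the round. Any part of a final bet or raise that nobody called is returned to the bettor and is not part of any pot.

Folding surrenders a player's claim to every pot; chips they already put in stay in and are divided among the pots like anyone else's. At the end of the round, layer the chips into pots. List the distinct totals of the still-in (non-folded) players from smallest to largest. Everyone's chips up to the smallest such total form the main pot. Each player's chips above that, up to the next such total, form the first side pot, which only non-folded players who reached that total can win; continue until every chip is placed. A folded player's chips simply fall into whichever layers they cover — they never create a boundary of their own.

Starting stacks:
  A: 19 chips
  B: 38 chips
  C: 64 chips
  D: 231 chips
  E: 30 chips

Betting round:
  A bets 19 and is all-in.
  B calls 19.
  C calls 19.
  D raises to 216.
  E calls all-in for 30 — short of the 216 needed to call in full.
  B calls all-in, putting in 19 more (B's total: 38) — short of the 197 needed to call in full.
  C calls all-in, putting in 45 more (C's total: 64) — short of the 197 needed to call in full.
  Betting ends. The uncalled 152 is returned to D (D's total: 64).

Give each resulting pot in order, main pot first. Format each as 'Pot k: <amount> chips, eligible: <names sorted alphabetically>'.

Contributions (after 152 returned to D): A=19, B=38, C=64, D=64, E=30
Pot levels (distinct totals of non-folded players): 19, 30, 38, 64
Layer 1-19: 19 each from A, B, C, D, E = 19*5 = 95 chips; eligible A, B, C, D, E
Layer 20-30: 11 each from B, C, D, E = 11*4 = 44 chips; eligible B, C, D, E
Layer 31-38: 8 each from B, C, D = 8*3 = 24 chips; eligible B, C, D
Layer 39-64: 26 each from C, D = 26*2 = 52 chips; eligible C, D

Pot 1: 95 chips, eligible: A, B, C, D, E
Pot 2: 44 chips, eligible: B, C, D, E
Pot 3: 24 chips, eligible: B, C, D
Pot 4: 52 chips, eligible: C, D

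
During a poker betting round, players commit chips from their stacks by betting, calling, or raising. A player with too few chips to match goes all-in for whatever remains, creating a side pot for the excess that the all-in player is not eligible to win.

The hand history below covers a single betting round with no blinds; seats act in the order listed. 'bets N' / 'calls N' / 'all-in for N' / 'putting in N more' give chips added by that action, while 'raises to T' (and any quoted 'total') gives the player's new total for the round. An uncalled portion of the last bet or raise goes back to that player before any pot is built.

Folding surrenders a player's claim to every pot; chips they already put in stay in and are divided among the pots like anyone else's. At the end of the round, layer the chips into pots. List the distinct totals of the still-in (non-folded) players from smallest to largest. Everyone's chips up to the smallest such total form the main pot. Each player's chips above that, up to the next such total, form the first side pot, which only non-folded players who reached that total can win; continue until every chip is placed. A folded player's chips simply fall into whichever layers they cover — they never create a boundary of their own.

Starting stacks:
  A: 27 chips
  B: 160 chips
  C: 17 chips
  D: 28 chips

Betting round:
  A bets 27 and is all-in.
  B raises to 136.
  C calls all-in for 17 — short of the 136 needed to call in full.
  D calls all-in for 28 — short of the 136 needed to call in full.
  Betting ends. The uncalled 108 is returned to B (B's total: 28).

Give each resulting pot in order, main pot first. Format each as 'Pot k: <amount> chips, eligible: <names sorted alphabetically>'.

Contributions (after 108 returned to B): A=27, B=28, C=17, D=28
Pot levels (distinct totals of non-folded players): 17, 27, 28
Layer 1-17: 17 each from A, B, C, D = 17*4 = 68 chips; eligible A, B, C, D
Layer 18-27: 10 each from A, B, D = 10*3 = 30 chips; eligible A, B, D
Layer 28-28: 1 each from B, D = 1*2 = 2 chips; eligible B, D

Pot 1: 68 chips, eligible: A, B, C, D
Pot 2: 30 chips, eligible: A, B, D
Pot 3: 2 chips, eligible: B, D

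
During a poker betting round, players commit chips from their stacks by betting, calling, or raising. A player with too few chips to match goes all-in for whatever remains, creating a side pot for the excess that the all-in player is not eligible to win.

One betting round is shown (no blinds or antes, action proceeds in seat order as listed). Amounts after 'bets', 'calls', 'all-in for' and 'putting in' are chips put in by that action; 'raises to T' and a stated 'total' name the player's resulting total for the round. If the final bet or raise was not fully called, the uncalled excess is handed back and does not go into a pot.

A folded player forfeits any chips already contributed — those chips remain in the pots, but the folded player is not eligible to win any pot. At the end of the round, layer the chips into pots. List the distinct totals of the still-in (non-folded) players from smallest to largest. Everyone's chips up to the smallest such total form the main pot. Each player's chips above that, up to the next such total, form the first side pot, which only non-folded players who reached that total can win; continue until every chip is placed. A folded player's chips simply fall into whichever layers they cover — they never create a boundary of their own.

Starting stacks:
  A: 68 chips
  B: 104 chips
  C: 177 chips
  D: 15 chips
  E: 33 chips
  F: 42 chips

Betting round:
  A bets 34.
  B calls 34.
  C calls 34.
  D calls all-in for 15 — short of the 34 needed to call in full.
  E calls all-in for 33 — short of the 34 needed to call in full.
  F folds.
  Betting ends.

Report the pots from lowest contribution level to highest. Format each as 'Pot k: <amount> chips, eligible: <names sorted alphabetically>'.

Contributions: A=34, B=34, C=34, D=15, E=33
Folded: F
Pot levels (distinct totals of non-folded players): 15, 33, 34
Layer 1-15: 15 each from A, B, C, D, E = 15*5 = 75 chips; eligible A, B, C, D, E
Layer 16-33: 18 each from A, B, C, E = 18*4 = 72 chips; eligible A, B, C, E
Layer 34-34: 1 each from A, B, C = 1*3 = 3 chips; eligible A, B, C

Pot 1: 75 chips, eligible: A, B, C, D, E
Pot 2: 72 chips, eligible: A, B, C, E
Pot 3: 3 chips, eligible: A, B, C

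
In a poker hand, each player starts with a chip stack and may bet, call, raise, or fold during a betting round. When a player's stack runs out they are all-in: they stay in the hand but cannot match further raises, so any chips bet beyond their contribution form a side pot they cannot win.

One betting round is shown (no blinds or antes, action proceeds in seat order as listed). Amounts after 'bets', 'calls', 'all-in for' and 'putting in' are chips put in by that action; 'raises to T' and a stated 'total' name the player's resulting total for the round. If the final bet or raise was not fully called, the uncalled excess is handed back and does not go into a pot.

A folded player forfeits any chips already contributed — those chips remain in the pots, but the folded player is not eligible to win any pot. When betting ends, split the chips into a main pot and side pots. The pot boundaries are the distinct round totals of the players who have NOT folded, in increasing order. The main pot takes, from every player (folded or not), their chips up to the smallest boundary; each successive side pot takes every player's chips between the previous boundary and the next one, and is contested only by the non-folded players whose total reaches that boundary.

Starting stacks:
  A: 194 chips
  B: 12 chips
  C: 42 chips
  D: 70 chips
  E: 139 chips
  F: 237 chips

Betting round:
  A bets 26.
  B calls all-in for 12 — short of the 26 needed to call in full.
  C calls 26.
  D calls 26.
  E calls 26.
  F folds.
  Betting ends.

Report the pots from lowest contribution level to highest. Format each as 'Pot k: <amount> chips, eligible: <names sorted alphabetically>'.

Contributions: A=26, B=12, C=26, D=26, E=26
Folded: F
Pot levels (distinct totals of non-folded players): 12, 26
Layer 1-12: 12 each from A, B, C, D, E = 12*5 = 60 chips; eligible A, B, C, D, E
Layer 13-26: 14 each from A, C, D, E = 14*4 = 56 chips; eligible A, C, D, E

Pot 1: 60 chips, eligible: A, B, C, D, E
Pot 2: 56 chips, eligible: A, C, D, E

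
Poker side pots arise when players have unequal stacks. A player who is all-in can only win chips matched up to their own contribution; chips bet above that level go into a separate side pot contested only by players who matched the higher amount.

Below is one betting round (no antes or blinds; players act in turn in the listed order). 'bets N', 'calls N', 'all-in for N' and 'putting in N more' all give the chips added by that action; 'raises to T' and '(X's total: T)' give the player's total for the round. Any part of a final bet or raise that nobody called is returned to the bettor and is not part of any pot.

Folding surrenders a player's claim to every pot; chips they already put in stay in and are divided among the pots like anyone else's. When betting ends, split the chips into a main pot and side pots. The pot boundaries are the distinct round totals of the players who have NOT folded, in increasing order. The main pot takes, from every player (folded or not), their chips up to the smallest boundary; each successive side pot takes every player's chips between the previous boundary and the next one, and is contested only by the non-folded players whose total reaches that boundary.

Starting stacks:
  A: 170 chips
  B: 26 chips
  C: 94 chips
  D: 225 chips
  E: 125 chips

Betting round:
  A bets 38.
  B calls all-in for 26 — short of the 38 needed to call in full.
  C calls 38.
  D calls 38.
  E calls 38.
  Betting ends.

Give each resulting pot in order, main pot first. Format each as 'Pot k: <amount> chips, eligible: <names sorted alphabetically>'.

Pot 1: 130 chips, eligible: A, B, C, D, E
Pot 2: 48 chips, eligible: A, C, D, E

Derivation:
Contributions: A=38, B=26, C=38, D=38, E=38
Pot levels (distinct totals of non-folded players): 26, 38
Layer 1-26: 26 each from A, B, C, D, E = 26*5 = 130 chips; eligible A, B, C, D, E
Layer 27-38: 12 each from A, C, D, E = 12*4 = 48 chips; eligible A, C, D, E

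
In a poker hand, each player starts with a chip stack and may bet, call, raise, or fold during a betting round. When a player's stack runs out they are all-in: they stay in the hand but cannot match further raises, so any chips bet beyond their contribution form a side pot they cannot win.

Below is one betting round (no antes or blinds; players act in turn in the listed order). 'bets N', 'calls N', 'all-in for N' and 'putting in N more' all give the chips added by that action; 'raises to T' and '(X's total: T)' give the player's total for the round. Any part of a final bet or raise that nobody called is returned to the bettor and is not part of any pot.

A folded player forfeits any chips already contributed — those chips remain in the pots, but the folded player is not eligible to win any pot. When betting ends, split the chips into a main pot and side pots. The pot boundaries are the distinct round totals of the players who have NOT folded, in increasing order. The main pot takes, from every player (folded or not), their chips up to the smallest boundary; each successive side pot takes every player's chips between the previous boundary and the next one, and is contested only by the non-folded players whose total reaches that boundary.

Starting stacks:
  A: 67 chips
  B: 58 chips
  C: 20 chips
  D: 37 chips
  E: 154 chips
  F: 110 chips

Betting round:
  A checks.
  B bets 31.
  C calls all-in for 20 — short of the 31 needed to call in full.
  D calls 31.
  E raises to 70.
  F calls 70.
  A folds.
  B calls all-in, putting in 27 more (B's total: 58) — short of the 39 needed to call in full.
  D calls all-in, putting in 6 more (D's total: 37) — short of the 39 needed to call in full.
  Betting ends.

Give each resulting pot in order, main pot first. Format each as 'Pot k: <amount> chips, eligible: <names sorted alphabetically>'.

Pot 1: 100 chips, eligible: B, C, D, E, F
Pot 2: 68 chips, eligible: B, D, E, F
Pot 3: 63 chips, eligible: B, E, F
Pot 4: 24 chips, eligible: E, F

Derivation:
Contributions: B=58, C=20, D=37, E=70, F=70
Folded: A
Pot levels (distinct totals of non-folded players): 20, 37, 58, 70
Layer 1-20: 20 each from B, C, D, E, F = 20*5 = 100 chips; eligible B, C, D, E, F
Layer 21-37: 17 each from B, D, E, F = 17*4 = 68 chips; eligible B, D, E, F
Layer 38-58: 21 each from B, E, F = 21*3 = 63 chips; eligible B, E, F
Layer 59-70: 12 each from E, F = 12*2 = 24 chips; eligible E, F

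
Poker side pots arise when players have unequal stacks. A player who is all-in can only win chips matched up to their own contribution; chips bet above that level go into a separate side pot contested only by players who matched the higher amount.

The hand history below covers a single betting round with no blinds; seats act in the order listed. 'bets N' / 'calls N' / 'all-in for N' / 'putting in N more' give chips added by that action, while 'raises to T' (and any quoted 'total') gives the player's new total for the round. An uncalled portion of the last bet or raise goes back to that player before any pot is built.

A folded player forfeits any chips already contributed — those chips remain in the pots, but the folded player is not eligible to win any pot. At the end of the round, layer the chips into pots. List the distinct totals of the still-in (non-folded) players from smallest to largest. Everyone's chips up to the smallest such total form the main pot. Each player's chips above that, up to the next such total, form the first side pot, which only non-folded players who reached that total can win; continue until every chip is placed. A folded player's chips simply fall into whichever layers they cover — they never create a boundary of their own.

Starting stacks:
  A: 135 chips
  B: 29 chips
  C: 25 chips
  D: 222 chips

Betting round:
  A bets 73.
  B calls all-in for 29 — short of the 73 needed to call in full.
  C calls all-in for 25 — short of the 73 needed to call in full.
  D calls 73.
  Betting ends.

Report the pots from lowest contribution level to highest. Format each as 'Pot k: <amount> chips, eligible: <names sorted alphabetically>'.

Pot 1: 100 chips, eligible: A, B, C, D
Pot 2: 12 chips, eligible: A, B, D
Pot 3: 88 chips, eligible: A, D

Derivation:
Contributions: A=73, B=29, C=25, D=73
Pot levels (distinct totals of non-folded players): 25, 29, 73
Layer 1-25: 25 each from A, B, C, D = 25*4 = 100 chips; eligible A, B, C, D
Layer 26-29: 4 each from A, B, D = 4*3 = 12 chips; eligible A, B, D
Layer 30-73: 44 each from A, D = 44*2 = 88 chips; eligible A, D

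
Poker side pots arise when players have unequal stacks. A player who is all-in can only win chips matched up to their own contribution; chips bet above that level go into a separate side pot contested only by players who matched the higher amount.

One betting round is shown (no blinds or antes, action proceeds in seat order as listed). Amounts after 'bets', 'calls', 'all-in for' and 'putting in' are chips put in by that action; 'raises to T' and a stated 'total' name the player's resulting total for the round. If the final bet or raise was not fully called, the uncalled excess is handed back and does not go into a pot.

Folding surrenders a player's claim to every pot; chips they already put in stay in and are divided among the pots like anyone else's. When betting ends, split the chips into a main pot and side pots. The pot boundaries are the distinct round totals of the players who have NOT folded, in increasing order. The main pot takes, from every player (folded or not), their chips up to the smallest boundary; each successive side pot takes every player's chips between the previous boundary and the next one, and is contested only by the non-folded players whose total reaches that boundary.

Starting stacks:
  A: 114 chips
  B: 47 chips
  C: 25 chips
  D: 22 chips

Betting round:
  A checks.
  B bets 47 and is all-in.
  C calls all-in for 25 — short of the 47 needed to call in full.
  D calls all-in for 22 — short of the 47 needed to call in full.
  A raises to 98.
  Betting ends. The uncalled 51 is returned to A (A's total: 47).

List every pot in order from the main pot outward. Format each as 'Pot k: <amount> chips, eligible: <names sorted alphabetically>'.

Contributions (after 51 returned to A): A=47, B=47, C=25, D=22
Pot levels (distinct totals of non-folded players): 22, 25, 47
Layer 1-22: 22 each from A, B, C, D = 22*4 = 88 chips; eligible A, B, C, D
Layer 23-25: 3 each from A, B, C = 3*3 = 9 chips; eligible A, B, C
Layer 26-47: 22 each from A, B = 22*2 = 44 chips; eligible A, B

Pot 1: 88 chips, eligible: A, B, C, D
Pot 2: 9 chips, eligible: A, B, C
Pot 3: 44 chips, eligible: A, B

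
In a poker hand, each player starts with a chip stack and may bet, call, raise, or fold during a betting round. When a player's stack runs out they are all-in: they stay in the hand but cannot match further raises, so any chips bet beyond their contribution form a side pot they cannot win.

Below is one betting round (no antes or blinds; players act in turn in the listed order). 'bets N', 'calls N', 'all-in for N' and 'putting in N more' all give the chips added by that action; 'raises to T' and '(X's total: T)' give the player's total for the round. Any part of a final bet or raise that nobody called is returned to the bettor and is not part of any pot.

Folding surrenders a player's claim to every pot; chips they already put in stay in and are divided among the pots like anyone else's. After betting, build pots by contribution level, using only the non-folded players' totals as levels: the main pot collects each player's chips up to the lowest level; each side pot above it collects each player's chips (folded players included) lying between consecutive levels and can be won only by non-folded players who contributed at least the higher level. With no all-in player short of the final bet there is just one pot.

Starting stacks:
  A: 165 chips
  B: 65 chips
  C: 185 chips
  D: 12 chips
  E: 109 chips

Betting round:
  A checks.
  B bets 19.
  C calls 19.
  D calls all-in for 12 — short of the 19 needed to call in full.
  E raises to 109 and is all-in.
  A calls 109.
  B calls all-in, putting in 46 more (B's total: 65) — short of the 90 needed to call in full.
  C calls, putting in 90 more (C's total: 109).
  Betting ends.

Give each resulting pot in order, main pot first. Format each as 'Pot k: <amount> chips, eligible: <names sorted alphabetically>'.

Contributions: A=109, B=65, C=109, D=12, E=109
Pot levels (distinct totals of non-folded players): 12, 65, 109
Layer 1-12: 12 each from A, B, C, D, E = 12*5 = 60 chips; eligible A, B, C, D, E
Layer 13-65: 53 each from A, B, C, E = 53*4 = 212 chips; eligible A, B, C, E
Layer 66-109: 44 each from A, C, E = 44*3 = 132 chips; eligible A, C, E

Pot 1: 60 chips, eligible: A, B, C, D, E
Pot 2: 212 chips, eligible: A, B, C, E
Pot 3: 132 chips, eligible: A, C, E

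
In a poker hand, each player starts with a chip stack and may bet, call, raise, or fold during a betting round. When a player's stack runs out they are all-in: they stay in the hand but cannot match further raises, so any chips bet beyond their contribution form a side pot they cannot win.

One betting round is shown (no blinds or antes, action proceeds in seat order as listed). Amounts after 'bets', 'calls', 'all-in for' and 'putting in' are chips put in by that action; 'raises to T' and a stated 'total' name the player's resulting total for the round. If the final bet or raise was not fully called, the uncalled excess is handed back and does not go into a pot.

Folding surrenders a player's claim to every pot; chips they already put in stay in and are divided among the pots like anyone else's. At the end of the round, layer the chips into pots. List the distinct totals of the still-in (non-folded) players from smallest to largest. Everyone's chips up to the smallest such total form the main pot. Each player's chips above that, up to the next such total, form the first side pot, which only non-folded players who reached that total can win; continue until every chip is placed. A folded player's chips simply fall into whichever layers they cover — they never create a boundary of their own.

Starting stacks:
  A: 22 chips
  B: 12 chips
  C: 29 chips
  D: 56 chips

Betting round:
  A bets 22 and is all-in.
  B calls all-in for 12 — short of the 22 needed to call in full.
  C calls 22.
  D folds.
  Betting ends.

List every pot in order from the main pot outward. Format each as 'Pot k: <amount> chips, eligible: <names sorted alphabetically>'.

Pot 1: 36 chips, eligible: A, B, C
Pot 2: 20 chips, eligible: A, C

Derivation:
Contributions: A=22, B=12, C=22
Folded: D
Pot levels (distinct totals of non-folded players): 12, 22
Layer 1-12: 12 each from A, B, C = 12*3 = 36 chips; eligible A, B, C
Layer 13-22: 10 each from A, C = 10*2 = 20 chips; eligible A, C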